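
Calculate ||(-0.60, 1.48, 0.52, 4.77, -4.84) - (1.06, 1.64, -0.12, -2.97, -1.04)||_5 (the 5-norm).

(Σ|x_i - y_i|^5)^(1/5) = (|-0.6 - 1.06|^5 + |1.48 - 1.64|^5 + |0.52 - (-0.12)|^5 + |4.77 - (-2.97)|^5 + |-4.84 - (-1.04)|^5)^(1/5)
= (1.66^5 + 0.16^5 + 0.64^5 + 7.74^5 + 3.8^5)^(1/5) ≈ (12.6049 + 0.0001 + 0.1074 + 27778.245 + 792.3517)^(1/5) = (28583.3091)^(1/5) ≈ 7.7844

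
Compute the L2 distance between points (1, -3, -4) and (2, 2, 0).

(Σ|x_i - y_i|^2)^(1/2) = (|1 - 2|^2 + |-3 - 2|^2 + |-4 - 0|^2)^(1/2)
= (1^2 + 5^2 + 4^2)^(1/2) = (1 + 25 + 16)^(1/2) = (42)^(1/2) ≈ 6.4807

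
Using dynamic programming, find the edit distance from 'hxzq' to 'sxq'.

Let D[i][j] be the edit distance between the first i characters of 'hxzq' and the first j characters of 'sxq', with D[i][0] = i, D[0][j] = j, and D[i][j] = D[i-1][j-1] if the characters match, else 1 + min(D[i-1][j], D[i][j-1], D[i-1][j-1]). Filling the table (rows: prefixes of 'hxzq', columns: prefixes of 'sxq'):
     ε  s  x  q
  ε  0  1  2  3
  h  1  1  2  3
  x  2  2  1  2
  z  3  3  2  2
  q  4  4  3  2
The bottom-right entry gives D[4][3] = 2, so no sequence of fewer than 2 edits works. Backtracking through the table gives one optimal edit sequence (2 edits):
  hxzq → sxzq (sub h→s @1)
  sxzq → sxq (del z @3)
Edit distance = 2.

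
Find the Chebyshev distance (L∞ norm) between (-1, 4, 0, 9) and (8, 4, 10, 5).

max(|x_i - y_i|) = max(|-1 - 8|, |4 - 4|, |0 - 10|, |9 - 5|) = max(9, 0, 10, 4) = 10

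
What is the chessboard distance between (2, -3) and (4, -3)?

max(|x_i - y_i|) = max(|2 - 4|, |-3 - (-3)|) = max(2, 0) = 2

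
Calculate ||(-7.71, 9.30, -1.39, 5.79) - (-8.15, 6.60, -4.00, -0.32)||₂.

√(Σ(x_i - y_i)²) = √((-7.71 - (-8.15))² + (9.3 - 6.6)² + (-1.39 - (-4))² + (5.79 - (-0.32))²)
= √(0.44² + 2.7² + 2.61² + 6.11²) = √(0.1936 + 7.29 + 6.8121 + 37.3321) = √51.6278 ≈ 7.1852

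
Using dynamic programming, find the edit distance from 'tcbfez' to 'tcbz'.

Let D[i][j] be the edit distance between the first i characters of 'tcbfez' and the first j characters of 'tcbz', with D[i][0] = i, D[0][j] = j, and D[i][j] = D[i-1][j-1] if the characters match, else 1 + min(D[i-1][j], D[i][j-1], D[i-1][j-1]). Filling the table (rows: prefixes of 'tcbfez', columns: prefixes of 'tcbz'):
     ε  t  c  b  z
  ε  0  1  2  3  4
  t  1  0  1  2  3
  c  2  1  0  1  2
  b  3  2  1  0  1
  f  4  3  2  1  1
  e  5  4  3  2  2
  z  6  5  4  3  2
The bottom-right entry gives D[6][4] = 2, so no sequence of fewer than 2 edits works. Backtracking through the table gives one optimal edit sequence (2 edits):
  tcbfez → tcbez (del f @4)
  tcbez → tcbz (del e @4)
Edit distance = 2.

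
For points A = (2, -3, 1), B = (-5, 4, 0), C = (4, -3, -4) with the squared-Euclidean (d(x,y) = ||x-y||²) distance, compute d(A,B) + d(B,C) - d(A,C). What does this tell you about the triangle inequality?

d(A,B) = 7² + 7² + 1² = 99, d(B,C) = 9² + 7² + 4² = 146, d(A,C) = 2² + 0² + 5² = 29.
d(A,B) + d(B,C) - d(A,C) = 99 + 146 - 29 = 245 - 29 = 216. This is ≥ 0, so the triangle inequality holds for these points.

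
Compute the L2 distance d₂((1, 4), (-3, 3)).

√(Σ(x_i - y_i)²) = √((1 - (-3))² + (4 - 3)²)
= √(4² + 1²) = √(16 + 1) = √17 ≈ 4.1231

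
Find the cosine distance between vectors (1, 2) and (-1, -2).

With u = (1, 2), v = (-1, -2):
u·v = 1·(-1) + 2·(-2) = (-1) + (-4) = -5.
|u| = √(1² + 2²) = √5, |v| = √((-1)² + (-2)²) = √5, so |u||v| = √(5·5) = √25 = 5.
cos θ = (u·v)/(|u||v|) = -5/5 = -1
Cosine distance = 1 - cos θ = 1 - (-1) = 2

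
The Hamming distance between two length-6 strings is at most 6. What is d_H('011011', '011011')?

Differing positions: none. Hamming distance = 0. The maximum possible Hamming distance for length-6 strings is 6, so d_H/6 = 0/6 = 0.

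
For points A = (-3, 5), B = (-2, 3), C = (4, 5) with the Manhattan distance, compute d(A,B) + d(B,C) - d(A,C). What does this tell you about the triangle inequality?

d(A,B) = 1 + 2 = 3, d(B,C) = 6 + 2 = 8, d(A,C) = 7 + 0 = 7.
d(A,B) + d(B,C) - d(A,C) = 3 + 8 - 7 = 11 - 7 = 4. This is ≥ 0, so the triangle inequality holds for these points.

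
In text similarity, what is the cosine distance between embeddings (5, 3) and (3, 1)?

With u = (5, 3), v = (3, 1):
u·v = 5·3 + 3·1 = 15 + 3 = 18.
|u| = √(5² + 3²) = √34, |v| = √(3² + 1²) = √10, so |u||v| = √(34·10) = √340.
cos θ = (u·v)/(|u||v|) = 18/√340 ≈ 0.9762
Cosine distance = 1 - cos θ ≈ 1 - 0.9762 = 0.0238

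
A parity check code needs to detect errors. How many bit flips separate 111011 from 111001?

Differing positions: 5. Hamming distance = 1.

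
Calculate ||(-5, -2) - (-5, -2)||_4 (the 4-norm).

(Σ|x_i - y_i|^4)^(1/4) = (|-5 - (-5)|^4 + |-2 - (-2)|^4)^(1/4)
= (0^4 + 0^4)^(1/4) = (0 + 0)^(1/4) = (0)^(1/4) = 0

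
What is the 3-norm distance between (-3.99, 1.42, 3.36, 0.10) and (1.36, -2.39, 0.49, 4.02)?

(Σ|x_i - y_i|^3)^(1/3) = (|-3.99 - 1.36|^3 + |1.42 - (-2.39)|^3 + |3.36 - 0.49|^3 + |0.1 - 4.02|^3)^(1/3)
= (5.35^3 + 3.81^3 + 2.87^3 + 3.92^3)^(1/3) ≈ (153.1304 + 55.3063 + 23.6399 + 60.2363)^(1/3) = (292.3129)^(1/3) ≈ 6.6367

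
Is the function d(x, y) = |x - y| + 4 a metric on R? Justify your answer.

No. d fails identity of indiscernibles (specifically d(x,x) = 0): d(7, 7) = |7 - 7| + 4 = 0 + 4 = 4 ≠ 0.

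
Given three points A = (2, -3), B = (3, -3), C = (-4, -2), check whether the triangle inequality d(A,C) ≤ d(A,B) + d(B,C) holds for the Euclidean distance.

d(A,B) = √(1² + 0²) = √1 = 1, d(B,C) = √(7² + 1²) = √50 ≈ 7.0711, d(A,C) = √(6² + 1²) = √37 ≈ 6.0828.
d(A,C) ≈ 6.0828 ≤ 1 + 7.0711 = 8.0711. Triangle inequality is satisfied.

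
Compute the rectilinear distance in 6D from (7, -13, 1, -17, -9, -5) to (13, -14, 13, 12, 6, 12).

Σ|x_i - y_i| = |7 - 13| + |-13 - (-14)| + |1 - 13| + |-17 - 12| + |-9 - 6| + |-5 - 12| = 6 + 1 + 12 + 29 + 15 + 17 = 80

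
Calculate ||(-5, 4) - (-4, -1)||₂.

√(Σ(x_i - y_i)²) = √((-5 - (-4))² + (4 - (-1))²)
= √((-1)² + 5²) = √(1 + 25) = √26 ≈ 5.099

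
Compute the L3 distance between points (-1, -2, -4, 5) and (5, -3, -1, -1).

(Σ|x_i - y_i|^3)^(1/3) = (|-1 - 5|^3 + |-2 - (-3)|^3 + |-4 - (-1)|^3 + |5 - (-1)|^3)^(1/3)
= (6^3 + 1^3 + 3^3 + 6^3)^(1/3) = (216 + 1 + 27 + 216)^(1/3) = (460)^(1/3) ≈ 7.7194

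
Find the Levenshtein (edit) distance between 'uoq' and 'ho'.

Let D[i][j] be the edit distance between the first i characters of 'uoq' and the first j characters of 'ho', with D[i][0] = i, D[0][j] = j, and D[i][j] = D[i-1][j-1] if the characters match, else 1 + min(D[i-1][j], D[i][j-1], D[i-1][j-1]). Filling the table (rows: prefixes of 'uoq', columns: prefixes of 'ho'):
     ε  h  o
  ε  0  1  2
  u  1  1  2
  o  2  2  1
  q  3  3  2
The bottom-right entry gives D[3][2] = 2, so no sequence of fewer than 2 edits works. Backtracking through the table gives one optimal edit sequence (2 edits):
  uoq → hoq (sub u→h @1)
  hoq → ho (del q @3)
Edit distance = 2.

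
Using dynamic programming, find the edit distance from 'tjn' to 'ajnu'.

Let D[i][j] be the edit distance between the first i characters of 'tjn' and the first j characters of 'ajnu', with D[i][0] = i, D[0][j] = j, and D[i][j] = D[i-1][j-1] if the characters match, else 1 + min(D[i-1][j], D[i][j-1], D[i-1][j-1]). Filling the table (rows: prefixes of 'tjn', columns: prefixes of 'ajnu'):
     ε  a  j  n  u
  ε  0  1  2  3  4
  t  1  1  2  3  4
  j  2  2  1  2  3
  n  3  3  2  1  2
The bottom-right entry gives D[3][4] = 2, so no sequence of fewer than 2 edits works. Backtracking through the table gives one optimal edit sequence (2 edits):
  tjn → ajn (sub t→a @1)
  ajn → ajnu (ins u @4)
Edit distance = 2.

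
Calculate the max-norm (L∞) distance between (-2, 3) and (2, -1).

max(|x_i - y_i|) = max(|-2 - 2|, |3 - (-1)|) = max(4, 4) = 4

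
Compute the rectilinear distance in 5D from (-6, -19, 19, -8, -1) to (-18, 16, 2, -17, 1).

Σ|x_i - y_i| = |-6 - (-18)| + |-19 - 16| + |19 - 2| + |-8 - (-17)| + |-1 - 1| = 12 + 35 + 17 + 9 + 2 = 75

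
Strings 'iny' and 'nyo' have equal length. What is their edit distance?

Let D[i][j] be the edit distance between the first i characters of 'iny' and the first j characters of 'nyo', with D[i][0] = i, D[0][j] = j, and D[i][j] = D[i-1][j-1] if the characters match, else 1 + min(D[i-1][j], D[i][j-1], D[i-1][j-1]). Filling the table (rows: prefixes of 'iny', columns: prefixes of 'nyo'):
     ε  n  y  o
  ε  0  1  2  3
  i  1  1  2  3
  n  2  1  2  3
  y  3  2  1  2
The bottom-right entry gives D[3][3] = 2, so no sequence of fewer than 2 edits works. Backtracking through the table gives one optimal edit sequence (2 edits):
  iny → ny (del i @1)
  ny → nyo (ins o @3)
Edit distance = 2.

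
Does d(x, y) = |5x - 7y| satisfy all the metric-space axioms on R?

No. d fails symmetry: d(7, 5) = |5·7 - 7·5| = |0| = 0, but d(5, 7) = |5·5 - 7·7| = |-24| = 24. Since 0 ≠ 24, d(x,y) ≠ d(y,x) in general.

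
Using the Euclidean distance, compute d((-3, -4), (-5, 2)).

(Σ|x_i - y_i|^2)^(1/2) = (|-3 - (-5)|^2 + |-4 - 2|^2)^(1/2)
= (2^2 + 6^2)^(1/2) = (4 + 36)^(1/2) = (40)^(1/2) ≈ 6.3246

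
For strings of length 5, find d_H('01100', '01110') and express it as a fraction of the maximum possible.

Differing positions: 4. Hamming distance = 1. The maximum possible Hamming distance for length-5 strings is 5, so d_H/5 = 1/5 = 0.2.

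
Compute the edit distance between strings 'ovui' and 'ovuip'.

Let D[i][j] be the edit distance between the first i characters of 'ovui' and the first j characters of 'ovuip', with D[i][0] = i, D[0][j] = j, and D[i][j] = D[i-1][j-1] if the characters match, else 1 + min(D[i-1][j], D[i][j-1], D[i-1][j-1]). Filling the table (rows: prefixes of 'ovui', columns: prefixes of 'ovuip'):
     ε  o  v  u  i  p
  ε  0  1  2  3  4  5
  o  1  0  1  2  3  4
  v  2  1  0  1  2  3
  u  3  2  1  0  1  2
  i  4  3  2  1  0  1
The bottom-right entry gives D[4][5] = 1, so no sequence of fewer than 1 edit works. Backtracking through the table gives one optimal edit sequence (1 edit):
  ovui → ovuip (ins p @5)
Edit distance = 1.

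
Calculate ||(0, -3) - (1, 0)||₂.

√(Σ(x_i - y_i)²) = √((0 - 1)² + (-3 - 0)²)
= √((-1)² + (-3)²) = √(1 + 9) = √10 ≈ 3.1623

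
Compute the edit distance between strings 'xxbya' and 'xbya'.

Let D[i][j] be the edit distance between the first i characters of 'xxbya' and the first j characters of 'xbya', with D[i][0] = i, D[0][j] = j, and D[i][j] = D[i-1][j-1] if the characters match, else 1 + min(D[i-1][j], D[i][j-1], D[i-1][j-1]). Filling the table (rows: prefixes of 'xxbya', columns: prefixes of 'xbya'):
     ε  x  b  y  a
  ε  0  1  2  3  4
  x  1  0  1  2  3
  x  2  1  1  2  3
  b  3  2  1  2  3
  y  4  3  2  1  2
  a  5  4  3  2  1
The bottom-right entry gives D[5][4] = 1, so no sequence of fewer than 1 edit works. Backtracking through the table gives one optimal edit sequence (1 edit):
  xxbya → xbya (del x @1)
Edit distance = 1.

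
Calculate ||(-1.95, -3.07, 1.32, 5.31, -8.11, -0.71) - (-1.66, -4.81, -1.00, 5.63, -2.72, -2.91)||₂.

√(Σ(x_i - y_i)²) = √((-1.95 - (-1.66))² + (-3.07 - (-4.81))² + (1.32 - (-1))² + (5.31 - 5.63)² + (-8.11 - (-2.72))² + (-0.71 - (-2.91))²)
= √((-0.29)² + 1.74² + 2.32² + (-0.32)² + (-5.39)² + 2.2²) = √(0.0841 + 3.0276 + 5.3824 + 0.1024 + 29.0521 + 4.84) = √42.4886 ≈ 6.5183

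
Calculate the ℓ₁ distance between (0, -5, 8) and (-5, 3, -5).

Σ|x_i - y_i| = |0 - (-5)| + |-5 - 3| + |8 - (-5)| = 5 + 8 + 13 = 26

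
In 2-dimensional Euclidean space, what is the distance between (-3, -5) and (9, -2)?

√(Σ(x_i - y_i)²) = √((-3 - 9)² + (-5 - (-2))²)
= √((-12)² + (-3)²) = √(144 + 9) = √153 ≈ 12.3693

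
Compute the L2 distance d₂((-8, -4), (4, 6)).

√(Σ(x_i - y_i)²) = √((-8 - 4)² + (-4 - 6)²)
= √((-12)² + (-10)²) = √(144 + 100) = √244 ≈ 15.6205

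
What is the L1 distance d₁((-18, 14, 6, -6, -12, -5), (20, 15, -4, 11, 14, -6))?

Σ|x_i - y_i| = |-18 - 20| + |14 - 15| + |6 - (-4)| + |-6 - 11| + |-12 - 14| + |-5 - (-6)| = 38 + 1 + 10 + 17 + 26 + 1 = 93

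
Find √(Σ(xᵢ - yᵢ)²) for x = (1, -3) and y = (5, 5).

√(Σ(x_i - y_i)²) = √((1 - 5)² + (-3 - 5)²)
= √((-4)² + (-8)²) = √(16 + 64) = √80 ≈ 8.9443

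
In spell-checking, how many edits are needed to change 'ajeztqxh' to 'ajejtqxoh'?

Let D[i][j] be the edit distance between the first i characters of 'ajeztqxh' and the first j characters of 'ajejtqxoh', with D[i][0] = i, D[0][j] = j, and D[i][j] = D[i-1][j-1] if the characters match, else 1 + min(D[i-1][j], D[i][j-1], D[i-1][j-1]). Filling the table (rows: prefixes of 'ajeztqxh', columns: prefixes of 'ajejtqxoh'):
     ε  a  j  e  j  t  q  x  o  h
  ε  0  1  2  3  4  5  6  7  8  9
  a  1  0  1  2  3  4  5  6  7  8
  j  2  1  0  1  2  3  4  5  6  7
  e  3  2  1  0  1  2  3  4  5  6
  z  4  3  2  1  1  2  3  4  5  6
  t  5  4  3  2  2  1  2  3  4  5
  q  6  5  4  3  3  2  1  2  3  4
  x  7  6  5  4  4  3  2  1  2  3
  h  8  7  6  5  5  4  3  2  2  2
The bottom-right entry gives D[8][9] = 2, so no sequence of fewer than 2 edits works. Backtracking through the table gives one optimal edit sequence (2 edits):
  ajeztqxh → ajejtqxh (sub z→j @4)
  ajejtqxh → ajejtqxoh (ins o @8)
Edit distance = 2.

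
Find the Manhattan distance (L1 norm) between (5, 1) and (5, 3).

Σ|x_i - y_i| = |5 - 5| + |1 - 3| = 0 + 2 = 2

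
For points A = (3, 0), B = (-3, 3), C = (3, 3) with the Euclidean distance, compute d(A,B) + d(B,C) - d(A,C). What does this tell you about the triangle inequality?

d(A,B) = √(6² + 3²) = √45 ≈ 6.7082, d(B,C) = √(6² + 0²) = √36 = 6, d(A,C) = √(0² + 3²) = √9 = 3.
d(A,B) + d(B,C) - d(A,C) = 6.7082 + 6 - 3 = 12.7082 - 3 = 9.7082 (to 4 decimal places). This is ≥ 0, so the triangle inequality holds for these points.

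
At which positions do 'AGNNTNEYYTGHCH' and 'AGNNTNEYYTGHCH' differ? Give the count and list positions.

Differing positions: none. Hamming distance = 0.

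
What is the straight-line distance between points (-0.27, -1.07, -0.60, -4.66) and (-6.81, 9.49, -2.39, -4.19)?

√(Σ(x_i - y_i)²) = √((-0.27 - (-6.81))² + (-1.07 - 9.49)² + (-0.6 - (-2.39))² + (-4.66 - (-4.19))²)
= √(6.54² + (-10.56)² + 1.79² + (-0.47)²) = √(42.7716 + 111.5136 + 3.2041 + 0.2209) = √157.7102 ≈ 12.5583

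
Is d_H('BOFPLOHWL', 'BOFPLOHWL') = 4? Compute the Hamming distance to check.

Differing positions: none. Hamming distance = 0, so the claim that d_H = 4 is false.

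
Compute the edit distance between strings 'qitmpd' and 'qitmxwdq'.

Let D[i][j] be the edit distance between the first i characters of 'qitmpd' and the first j characters of 'qitmxwdq', with D[i][0] = i, D[0][j] = j, and D[i][j] = D[i-1][j-1] if the characters match, else 1 + min(D[i-1][j], D[i][j-1], D[i-1][j-1]). Filling the table (rows: prefixes of 'qitmpd', columns: prefixes of 'qitmxwdq'):
     ε  q  i  t  m  x  w  d  q
  ε  0  1  2  3  4  5  6  7  8
  q  1  0  1  2  3  4  5  6  7
  i  2  1  0  1  2  3  4  5  6
  t  3  2  1  0  1  2  3  4  5
  m  4  3  2  1  0  1  2  3  4
  p  5  4  3  2  1  1  2  3  4
  d  6  5  4  3  2  2  2  2  3
The bottom-right entry gives D[6][8] = 3, so no sequence of fewer than 3 edits works. Backtracking through the table gives one optimal edit sequence (3 edits):
  qitmpd → qitmxpd (ins x @5)
  qitmxpd → qitmxwd (sub p→w @6)
  qitmxwd → qitmxwdq (ins q @8)
Edit distance = 3.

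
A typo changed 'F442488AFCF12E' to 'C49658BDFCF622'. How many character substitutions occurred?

Differing positions: 1, 3, 4, 5, 7, 8, 12, 14. Hamming distance = 8.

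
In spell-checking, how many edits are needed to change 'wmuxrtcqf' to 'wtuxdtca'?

Let D[i][j] be the edit distance between the first i characters of 'wmuxrtcqf' and the first j characters of 'wtuxdtca', with D[i][0] = i, D[0][j] = j, and D[i][j] = D[i-1][j-1] if the characters match, else 1 + min(D[i-1][j], D[i][j-1], D[i-1][j-1]). Filling the table (rows: prefixes of 'wmuxrtcqf', columns: prefixes of 'wtuxdtca'):
     ε  w  t  u  x  d  t  c  a
  ε  0  1  2  3  4  5  6  7  8
  w  1  0  1  2  3  4  5  6  7
  m  2  1  1  2  3  4  5  6  7
  u  3  2  2  1  2  3  4  5  6
  x  4  3  3  2  1  2  3  4  5
  r  5  4  4  3  2  2  3  4  5
  t  6  5  4  4  3  3  2  3  4
  c  7  6  5  5  4  4  3  2  3
  q  8  7  6  6  5  5  4  3  3
  f  9  8  7  7  6  6  5  4  4
The bottom-right entry gives D[9][8] = 4, so no sequence of fewer than 4 edits works. Backtracking through the table gives one optimal edit sequence (4 edits):
  wmuxrtcqf → wtuxrtcqf (sub m→t @2)
  wtuxrtcqf → wtuxdtcqf (sub r→d @5)
  wtuxdtcqf → wtuxdtcf (del q @8)
  wtuxdtcf → wtuxdtca (sub f→a @8)
Edit distance = 4.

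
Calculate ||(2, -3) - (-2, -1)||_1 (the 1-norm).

Σ|x_i - y_i| = |2 - (-2)| + |-3 - (-1)| = 4 + 2 = 6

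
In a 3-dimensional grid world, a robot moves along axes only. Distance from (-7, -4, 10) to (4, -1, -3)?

Σ|x_i - y_i| = |-7 - 4| + |-4 - (-1)| + |10 - (-3)| = 11 + 3 + 13 = 27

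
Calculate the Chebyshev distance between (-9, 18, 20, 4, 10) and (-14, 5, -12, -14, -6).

max(|x_i - y_i|) = max(|-9 - (-14)|, |18 - 5|, |20 - (-12)|, |4 - (-14)|, |10 - (-6)|) = max(5, 13, 32, 18, 16) = 32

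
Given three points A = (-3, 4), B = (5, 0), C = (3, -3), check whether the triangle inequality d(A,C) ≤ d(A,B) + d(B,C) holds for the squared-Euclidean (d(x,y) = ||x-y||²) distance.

d(A,B) = 8² + 4² = 80, d(B,C) = 2² + 3² = 13, d(A,C) = 6² + 7² = 85.
d(A,C) = 85 ≤ 80 + 13 = 93. Triangle inequality is satisfied.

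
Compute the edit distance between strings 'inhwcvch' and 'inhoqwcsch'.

Let D[i][j] be the edit distance between the first i characters of 'inhwcvch' and the first j characters of 'inhoqwcsch', with D[i][0] = i, D[0][j] = j, and D[i][j] = D[i-1][j-1] if the characters match, else 1 + min(D[i-1][j], D[i][j-1], D[i-1][j-1]). Filling the table (rows: prefixes of 'inhwcvch', columns: prefixes of 'inhoqwcsch'):
     ε  i  n  h  o  q  w  c  s  c  h
  ε  0  1  2  3  4  5  6  7  8  9 10
  i  1  0  1  2  3  4  5  6  7  8  9
  n  2  1  0  1  2  3  4  5  6  7  8
  h  3  2  1  0  1  2  3  4  5  6  7
  w  4  3  2  1  1  2  2  3  4  5  6
  c  5  4  3  2  2  2  3  2  3  4  5
  v  6  5  4  3  3  3  3  3  3  4  5
  c  7  6  5  4  4  4  4  3  4  3  4
  h  8  7  6  5  5  5  5  4  4  4  3
The bottom-right entry gives D[8][10] = 3, so no sequence of fewer than 3 edits works. Backtracking through the table gives one optimal edit sequence (3 edits):
  inhwcvch → inhowcvch (ins o @4)
  inhowcvch → inhoqwcvch (ins q @5)
  inhoqwcvch → inhoqwcsch (sub v→s @8)
Edit distance = 3.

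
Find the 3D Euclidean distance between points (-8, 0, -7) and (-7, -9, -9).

√(Σ(x_i - y_i)²) = √((-8 - (-7))² + (0 - (-9))² + (-7 - (-9))²)
= √((-1)² + 9² + 2²) = √(1 + 81 + 4) = √86 ≈ 9.2736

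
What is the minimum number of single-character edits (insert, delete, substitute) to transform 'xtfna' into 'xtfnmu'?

Let D[i][j] be the edit distance between the first i characters of 'xtfna' and the first j characters of 'xtfnmu', with D[i][0] = i, D[0][j] = j, and D[i][j] = D[i-1][j-1] if the characters match, else 1 + min(D[i-1][j], D[i][j-1], D[i-1][j-1]). Filling the table (rows: prefixes of 'xtfna', columns: prefixes of 'xtfnmu'):
     ε  x  t  f  n  m  u
  ε  0  1  2  3  4  5  6
  x  1  0  1  2  3  4  5
  t  2  1  0  1  2  3  4
  f  3  2  1  0  1  2  3
  n  4  3  2  1  0  1  2
  a  5  4  3  2  1  1  2
The bottom-right entry gives D[5][6] = 2, so no sequence of fewer than 2 edits works. Backtracking through the table gives one optimal edit sequence (2 edits):
  xtfna → xtfnma (ins m @5)
  xtfnma → xtfnmu (sub a→u @6)
Edit distance = 2.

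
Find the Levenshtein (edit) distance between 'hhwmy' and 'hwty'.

Let D[i][j] be the edit distance between the first i characters of 'hhwmy' and the first j characters of 'hwty', with D[i][0] = i, D[0][j] = j, and D[i][j] = D[i-1][j-1] if the characters match, else 1 + min(D[i-1][j], D[i][j-1], D[i-1][j-1]). Filling the table (rows: prefixes of 'hhwmy', columns: prefixes of 'hwty'):
     ε  h  w  t  y
  ε  0  1  2  3  4
  h  1  0  1  2  3
  h  2  1  1  2  3
  w  3  2  1  2  3
  m  4  3  2  2  3
  y  5  4  3  3  2
The bottom-right entry gives D[5][4] = 2, so no sequence of fewer than 2 edits works. Backtracking through the table gives one optimal edit sequence (2 edits):
  hhwmy → hwmy (del h @1)
  hwmy → hwty (sub m→t @3)
Edit distance = 2.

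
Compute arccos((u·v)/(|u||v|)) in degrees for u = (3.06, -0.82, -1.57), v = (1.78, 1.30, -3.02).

With u = (3.06, -0.82, -1.57), v = (1.78, 1.30, -3.02):
u·v = 3.06·1.78 + (-0.82)·1.3 + (-1.57)·(-3.02) = 5.4468 + (-1.066) + 4.7414 = 9.1222.
|u| = √(3.06² + (-0.82)² + (-1.57)²) = √(9.3636 + 0.6724 + 2.4649) = √12.5009, |v| = √(1.78² + 1.3² + (-3.02)²) = √(3.1684 + 1.69 + 9.1204) = √13.9788.
cos θ = (u·v)/(|u||v|) = 9.1222/(√12.5009·√13.9788) ≈ 0.690071
θ = arccos(0.690071) ≈ 46.36°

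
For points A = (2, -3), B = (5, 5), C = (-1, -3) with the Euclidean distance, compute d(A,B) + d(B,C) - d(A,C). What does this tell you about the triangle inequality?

d(A,B) = √(3² + 8²) = √73 ≈ 8.544, d(B,C) = √(6² + 8²) = √100 = 10, d(A,C) = √(3² + 0²) = √9 = 3.
d(A,B) + d(B,C) - d(A,C) = 8.544 + 10 - 3 = 18.544 - 3 = 15.544 (to 4 decimal places). This is ≥ 0, so the triangle inequality holds for these points.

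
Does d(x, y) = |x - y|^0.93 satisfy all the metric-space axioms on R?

Yes. With 0 < p = 0.93 ≤ 1, d(x,y) = |x-y|^0.93 is a metric on R. Non-negativity and symmetry are immediate; |x-y|^0.93 = 0 ⟺ |x-y| = 0 ⟺ x = y. For the triangle inequality, the function t ↦ t^0.93 is subadditive on [0,∞) when p ≤ 1, so |x-z|^0.93 ≤ (|x-y| + |y-z|)^0.93 ≤ |x-y|^0.93 + |y-z|^0.93.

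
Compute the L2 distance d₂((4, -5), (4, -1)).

√(Σ(x_i - y_i)²) = √((4 - 4)² + (-5 - (-1))²)
= √(0² + (-4)²) = √(0 + 16) = √16 = 4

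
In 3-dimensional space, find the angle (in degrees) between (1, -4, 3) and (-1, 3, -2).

With u = (1, -4, 3), v = (-1, 3, -2):
u·v = 1·(-1) + (-4)·3 + 3·(-2) = (-1) + (-12) + (-6) = -19.
|u| = √(1² + (-4)² + 3²) = √26, |v| = √((-1)² + 3² + (-2)²) = √14, so |u||v| = √(26·14) = √364.
cos θ = (u·v)/(|u||v|) = -19/√364 ≈ -0.995871
θ = arccos(-0.995871) ≈ 174.79°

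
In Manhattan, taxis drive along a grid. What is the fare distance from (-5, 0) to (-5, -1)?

Σ|x_i - y_i| = |-5 - (-5)| + |0 - (-1)| = 0 + 1 = 1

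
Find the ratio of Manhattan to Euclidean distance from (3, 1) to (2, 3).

L1 = |3 - 2| + |1 - 3| = 1 + 2 = 3
L2 = √(1² + 2²) = √5 ≈ 2.2361
L1 ≥ L2 always (equality iff movement is along one axis); L1 > L2 here.
Ratio L1/L2 = 3/√5 ≈ 1.3416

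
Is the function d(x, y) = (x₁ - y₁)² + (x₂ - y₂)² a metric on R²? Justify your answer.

No. The squared Euclidean distance fails the triangle inequality. Counterexample: x = (0, 0), y = (5, 1), z = (10, 2). d(x,z) = 10² + 2² = 104, but d(x,y) + d(y,z) = (5² + 1²) + (5² + 1²) = 26 + 26 = 52. Since 104 > 52, the triangle inequality is violated. (Note: √d, the ordinary Euclidean distance, IS a metric.)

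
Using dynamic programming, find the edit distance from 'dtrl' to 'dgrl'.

Let D[i][j] be the edit distance between the first i characters of 'dtrl' and the first j characters of 'dgrl', with D[i][0] = i, D[0][j] = j, and D[i][j] = D[i-1][j-1] if the characters match, else 1 + min(D[i-1][j], D[i][j-1], D[i-1][j-1]). Filling the table (rows: prefixes of 'dtrl', columns: prefixes of 'dgrl'):
     ε  d  g  r  l
  ε  0  1  2  3  4
  d  1  0  1  2  3
  t  2  1  1  2  3
  r  3  2  2  1  2
  l  4  3  3  2  1
The bottom-right entry gives D[4][4] = 1, so no sequence of fewer than 1 edit works. Backtracking through the table gives one optimal edit sequence (1 edit):
  dtrl → dgrl (sub t→g @2)
Edit distance = 1.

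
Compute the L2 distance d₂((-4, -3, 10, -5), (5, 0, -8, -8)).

√(Σ(x_i - y_i)²) = √((-4 - 5)² + (-3 - 0)² + (10 - (-8))² + (-5 - (-8))²)
= √((-9)² + (-3)² + 18² + 3²) = √(81 + 9 + 324 + 9) = √423 ≈ 20.567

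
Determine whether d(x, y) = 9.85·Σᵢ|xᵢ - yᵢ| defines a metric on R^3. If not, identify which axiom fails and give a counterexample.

Yes. The L1 (Manhattan) norm induces a metric on R^3, and multiplying a metric by a positive constant 9.85 > 0 preserves all four axioms: non-negativity (9.85·||x-y|| ≥ 0), identity (9.85·||x-y|| = 0 ⟺ ||x-y|| = 0 ⟺ x = y), symmetry (||x-y|| = ||y-x||), and the triangle inequality (9.85·||x-z|| ≤ 9.85·||x-y|| + 9.85·||y-z||). So d is a metric.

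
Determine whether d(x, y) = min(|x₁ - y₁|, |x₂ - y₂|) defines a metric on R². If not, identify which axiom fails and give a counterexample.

No. d fails identity of indiscernibles: take x = (-3, 0) and y = (-3, 5). Then d(x,y) = min(|-3 - (-3)|, |0 - 5|) = min(0, 5) = 0, yet x ≠ y.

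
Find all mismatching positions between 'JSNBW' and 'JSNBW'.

Differing positions: none. Hamming distance = 0.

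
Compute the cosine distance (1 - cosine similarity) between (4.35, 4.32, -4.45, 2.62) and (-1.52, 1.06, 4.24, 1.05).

With u = (4.35, 4.32, -4.45, 2.62), v = (-1.52, 1.06, 4.24, 1.05):
u·v = 4.35·(-1.52) + 4.32·1.06 + (-4.45)·4.24 + 2.62·1.05 = (-6.612) + 4.5792 + (-18.868) + 2.751 = -18.1498.
|u| = √(4.35² + 4.32² + (-4.45)² + 2.62²) = √(18.9225 + 18.6624 + 19.8025 + 6.8644) = √64.2518, |v| = √((-1.52)² + 1.06² + 4.24² + 1.05²) = √(2.3104 + 1.1236 + 17.9776 + 1.1025) = √22.5141.
cos θ = (u·v)/(|u||v|) = -18.1498/(√64.2518·√22.5141) ≈ -0.4772
Cosine distance = 1 - cos θ ≈ 1 - (-0.4772) = 1.4772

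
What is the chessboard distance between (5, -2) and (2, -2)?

max(|x_i - y_i|) = max(|5 - 2|, |-2 - (-2)|) = max(3, 0) = 3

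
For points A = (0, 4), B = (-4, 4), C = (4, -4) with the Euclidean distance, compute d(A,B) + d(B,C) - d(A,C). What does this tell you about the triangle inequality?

d(A,B) = √(4² + 0²) = √16 = 4, d(B,C) = √(8² + 8²) = √128 ≈ 11.3137, d(A,C) = √(4² + 8²) = √80 ≈ 8.9443.
d(A,B) + d(B,C) - d(A,C) = 4 + 11.3137 - 8.9443 = 15.3137 - 8.9443 = 6.3694 (to 4 decimal places). This is ≥ 0, so the triangle inequality holds for these points.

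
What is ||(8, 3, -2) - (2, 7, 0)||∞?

max(|x_i - y_i|) = max(|8 - 2|, |3 - 7|, |-2 - 0|) = max(6, 4, 2) = 6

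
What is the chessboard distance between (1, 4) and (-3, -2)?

max(|x_i - y_i|) = max(|1 - (-3)|, |4 - (-2)|) = max(4, 6) = 6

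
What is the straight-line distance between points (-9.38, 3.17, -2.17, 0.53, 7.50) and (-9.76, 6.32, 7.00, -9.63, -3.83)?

√(Σ(x_i - y_i)²) = √((-9.38 - (-9.76))² + (3.17 - 6.32)² + (-2.17 - 7)² + (0.53 - (-9.63))² + (7.5 - (-3.83))²)
= √(0.38² + (-3.15)² + (-9.17)² + 10.16² + 11.33²) = √(0.1444 + 9.9225 + 84.0889 + 103.2256 + 128.3689) = √325.7503 ≈ 18.0486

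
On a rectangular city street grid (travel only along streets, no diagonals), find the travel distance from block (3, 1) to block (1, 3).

Σ|x_i - y_i| = |3 - 1| + |1 - 3| = 2 + 2 = 4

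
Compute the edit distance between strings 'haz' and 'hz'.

Let D[i][j] be the edit distance between the first i characters of 'haz' and the first j characters of 'hz', with D[i][0] = i, D[0][j] = j, and D[i][j] = D[i-1][j-1] if the characters match, else 1 + min(D[i-1][j], D[i][j-1], D[i-1][j-1]). Filling the table (rows: prefixes of 'haz', columns: prefixes of 'hz'):
     ε  h  z
  ε  0  1  2
  h  1  0  1
  a  2  1  1
  z  3  2  1
The bottom-right entry gives D[3][2] = 1, so no sequence of fewer than 1 edit works. Backtracking through the table gives one optimal edit sequence (1 edit):
  haz → hz (del a @2)
Edit distance = 1.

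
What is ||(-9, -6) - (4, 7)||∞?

max(|x_i - y_i|) = max(|-9 - 4|, |-6 - 7|) = max(13, 13) = 13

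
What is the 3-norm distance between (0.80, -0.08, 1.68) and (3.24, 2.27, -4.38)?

(Σ|x_i - y_i|^3)^(1/3) = (|0.8 - 3.24|^3 + |-0.08 - 2.27|^3 + |1.68 - (-4.38)|^3)^(1/3)
= (2.44^3 + 2.35^3 + 6.06^3)^(1/3) ≈ (14.5268 + 12.9779 + 222.545)^(1/3) = (250.0497)^(1/3) ≈ 6.3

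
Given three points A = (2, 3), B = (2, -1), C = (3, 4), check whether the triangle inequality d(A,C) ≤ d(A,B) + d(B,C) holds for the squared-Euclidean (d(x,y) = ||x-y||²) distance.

d(A,B) = 0² + 4² = 16, d(B,C) = 1² + 5² = 26, d(A,C) = 1² + 1² = 2.
d(A,C) = 2 ≤ 16 + 26 = 42. Triangle inequality is satisfied.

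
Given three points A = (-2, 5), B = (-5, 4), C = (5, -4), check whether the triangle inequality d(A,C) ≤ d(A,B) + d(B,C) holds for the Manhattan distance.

d(A,B) = 3 + 1 = 4, d(B,C) = 10 + 8 = 18, d(A,C) = 7 + 9 = 16.
d(A,C) = 16 ≤ 4 + 18 = 22. Triangle inequality is satisfied.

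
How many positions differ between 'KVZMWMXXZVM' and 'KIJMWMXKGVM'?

Differing positions: 2, 3, 8, 9. Hamming distance = 4.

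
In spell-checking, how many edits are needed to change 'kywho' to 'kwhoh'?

Let D[i][j] be the edit distance between the first i characters of 'kywho' and the first j characters of 'kwhoh', with D[i][0] = i, D[0][j] = j, and D[i][j] = D[i-1][j-1] if the characters match, else 1 + min(D[i-1][j], D[i][j-1], D[i-1][j-1]). Filling the table (rows: prefixes of 'kywho', columns: prefixes of 'kwhoh'):
     ε  k  w  h  o  h
  ε  0  1  2  3  4  5
  k  1  0  1  2  3  4
  y  2  1  1  2  3  4
  w  3  2  1  2  3  4
  h  4  3  2  1  2  3
  o  5  4  3  2  1  2
The bottom-right entry gives D[5][5] = 2, so no sequence of fewer than 2 edits works. Backtracking through the table gives one optimal edit sequence (2 edits):
  kywho → kwho (del y @2)
  kwho → kwhoh (ins h @5)
Edit distance = 2.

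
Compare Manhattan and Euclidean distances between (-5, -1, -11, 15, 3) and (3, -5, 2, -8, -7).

L1 = |-5 - 3| + |-1 - (-5)| + |-11 - 2| + |15 - (-8)| + |3 - (-7)| = 8 + 4 + 13 + 23 + 10 = 58
L2 = √(8² + 4² + 13² + 23² + 10²) = √878 ≈ 29.6311
L1 ≥ L2 always (equality iff movement is along one axis); L1 > L2 here.
Ratio L1/L2 = 58/√878 ≈ 1.9574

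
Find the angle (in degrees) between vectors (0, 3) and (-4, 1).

With u = (0, 3), v = (-4, 1):
u·v = 0·(-4) + 3·1 = 0 + 3 = 3.
|u| = √(0² + 3²) = √9, |v| = √((-4)² + 1²) = √17, so |u||v| = √(9·17) = √153.
cos θ = (u·v)/(|u||v|) = 3/√153 ≈ 0.242536
θ = arccos(0.242536) ≈ 75.96°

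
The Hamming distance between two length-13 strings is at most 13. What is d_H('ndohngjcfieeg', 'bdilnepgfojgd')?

Differing positions: 1, 3, 4, 6, 7, 8, 10, 11, 12, 13. Hamming distance = 10. The maximum possible Hamming distance for length-13 strings is 13, so d_H/13 = 10/13 ≈ 0.7692.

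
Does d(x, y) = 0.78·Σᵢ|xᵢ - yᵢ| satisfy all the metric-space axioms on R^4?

Yes. The L1 (Manhattan) norm induces a metric on R^4, and multiplying a metric by a positive constant 0.78 > 0 preserves all four axioms: non-negativity (0.78·||x-y|| ≥ 0), identity (0.78·||x-y|| = 0 ⟺ ||x-y|| = 0 ⟺ x = y), symmetry (||x-y|| = ||y-x||), and the triangle inequality (0.78·||x-z|| ≤ 0.78·||x-y|| + 0.78·||y-z||). So d is a metric.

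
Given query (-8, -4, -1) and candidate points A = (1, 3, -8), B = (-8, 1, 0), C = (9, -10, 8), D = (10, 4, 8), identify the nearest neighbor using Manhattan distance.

Distances: d(A) = 23, d(B) = 6, d(C) = 32, d(D) = 35. Nearest: B = (-8, 1, 0) with distance 6.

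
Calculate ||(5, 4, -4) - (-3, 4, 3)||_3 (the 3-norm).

(Σ|x_i - y_i|^3)^(1/3) = (|5 - (-3)|^3 + |4 - 4|^3 + |-4 - 3|^3)^(1/3)
= (8^3 + 0^3 + 7^3)^(1/3) = (512 + 0 + 343)^(1/3) = (855)^(1/3) ≈ 9.4912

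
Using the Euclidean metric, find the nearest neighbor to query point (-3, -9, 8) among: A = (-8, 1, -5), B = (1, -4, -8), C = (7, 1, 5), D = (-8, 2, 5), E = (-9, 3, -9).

Distances: d(A) ≈ 17.1464, d(B) ≈ 17.2337, d(C) ≈ 14.4568, d(D) ≈ 12.4499, d(E) ≈ 21.6564. Nearest: D = (-8, 2, 5) with distance 12.4499.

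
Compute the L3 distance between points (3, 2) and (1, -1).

(Σ|x_i - y_i|^3)^(1/3) = (|3 - 1|^3 + |2 - (-1)|^3)^(1/3)
= (2^3 + 3^3)^(1/3) = (8 + 27)^(1/3) = (35)^(1/3) ≈ 3.2711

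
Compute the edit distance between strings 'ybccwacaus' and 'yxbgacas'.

Let D[i][j] be the edit distance between the first i characters of 'ybccwacaus' and the first j characters of 'yxbgacas', with D[i][0] = i, D[0][j] = j, and D[i][j] = D[i-1][j-1] if the characters match, else 1 + min(D[i-1][j], D[i][j-1], D[i-1][j-1]). Filling the table (rows: prefixes of 'ybccwacaus', columns: prefixes of 'yxbgacas'):
     ε  y  x  b  g  a  c  a  s
  ε  0  1  2  3  4  5  6  7  8
  y  1  0  1  2  3  4  5  6  7
  b  2  1  1  1  2  3  4  5  6
  c  3  2  2  2  2  3  3  4  5
  c  4  3  3  3  3  3  3  4  5
  w  5  4  4  4  4  4  4  4  5
  a  6  5  5  5  5  4  5  4  5
  c  7  6  6  6  6  5  4  5  5
  a  8  7  7  7  7  6  5  4  5
  u  9  8  8  8  8  7  6  5  5
  s 10  9  9  9  9  8  7  6  5
The bottom-right entry gives D[10][8] = 5, so no sequence of fewer than 5 edits works. Backtracking through the table gives one optimal edit sequence (5 edits):
  ybccwacaus → yccwacaus (del b @2)
  yccwacaus → yxcwacaus (sub c→x @2)
  yxcwacaus → yxbwacaus (sub c→b @3)
  yxbwacaus → yxbgacaus (sub w→g @4)
  yxbgacaus → yxbgacas (del u @8)
Edit distance = 5.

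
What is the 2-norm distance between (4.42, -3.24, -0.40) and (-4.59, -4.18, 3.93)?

(Σ|x_i - y_i|^2)^(1/2) = (|4.42 - (-4.59)|^2 + |-3.24 - (-4.18)|^2 + |-0.4 - 3.93|^2)^(1/2)
= (9.01^2 + 0.94^2 + 4.33^2)^(1/2) = (81.1801 + 0.8836 + 18.7489)^(1/2) = (100.8126)^(1/2) ≈ 10.0405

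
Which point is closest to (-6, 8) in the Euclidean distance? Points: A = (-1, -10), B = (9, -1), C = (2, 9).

Distances: d(A) ≈ 18.6815, d(B) ≈ 17.4929, d(C) ≈ 8.0623. Nearest: C = (2, 9) with distance 8.0623.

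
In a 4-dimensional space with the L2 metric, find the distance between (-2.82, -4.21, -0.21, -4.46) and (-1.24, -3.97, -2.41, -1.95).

(Σ|x_i - y_i|^2)^(1/2) = (|-2.82 - (-1.24)|^2 + |-4.21 - (-3.97)|^2 + |-0.21 - (-2.41)|^2 + |-4.46 - (-1.95)|^2)^(1/2)
= (1.58^2 + 0.24^2 + 2.2^2 + 2.51^2)^(1/2) = (2.4964 + 0.0576 + 4.84 + 6.3001)^(1/2) = (13.6941)^(1/2) ≈ 3.7006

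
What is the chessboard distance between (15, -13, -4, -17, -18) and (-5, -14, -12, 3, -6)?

max(|x_i - y_i|) = max(|15 - (-5)|, |-13 - (-14)|, |-4 - (-12)|, |-17 - 3|, |-18 - (-6)|) = max(20, 1, 8, 20, 12) = 20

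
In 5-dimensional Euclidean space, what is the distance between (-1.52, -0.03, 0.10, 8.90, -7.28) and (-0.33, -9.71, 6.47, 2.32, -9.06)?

√(Σ(x_i - y_i)²) = √((-1.52 - (-0.33))² + (-0.03 - (-9.71))² + (0.1 - 6.47)² + (8.9 - 2.32)² + (-7.28 - (-9.06))²)
= √((-1.19)² + 9.68² + (-6.37)² + 6.58² + 1.78²) = √(1.4161 + 93.7024 + 40.5769 + 43.2964 + 3.1684) = √182.1602 ≈ 13.4967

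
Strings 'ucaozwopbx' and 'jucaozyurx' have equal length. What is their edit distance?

Let D[i][j] be the edit distance between the first i characters of 'ucaozwopbx' and the first j characters of 'jucaozyurx', with D[i][0] = i, D[0][j] = j, and D[i][j] = D[i-1][j-1] if the characters match, else 1 + min(D[i-1][j], D[i][j-1], D[i-1][j-1]). Filling the table (rows: prefixes of 'ucaozwopbx', columns: prefixes of 'jucaozyurx'):
     ε  j  u  c  a  o  z  y  u  r  x
  ε  0  1  2  3  4  5  6  7  8  9 10
  u  1  1  1  2  3  4  5  6  7  8  9
  c  2  2  2  1  2  3  4  5  6  7  8
  a  3  3  3  2  1  2  3  4  5  6  7
  o  4  4  4  3  2  1  2  3  4  5  6
  z  5  5  5  4  3  2  1  2  3  4  5
  w  6  6  6  5  4  3  2  2  3  4  5
  o  7  7  7  6  5  4  3  3  3  4  5
  p  8  8  8  7  6  5  4  4  4  4  5
  b  9  9  9  8  7  6  5  5  5  5  5
  x 10 10 10  9  8  7  6  6  6  6  5
The bottom-right entry gives D[10][10] = 5, so no sequence of fewer than 5 edits works. Backtracking through the table gives one optimal edit sequence (5 edits):
  ucaozwopbx → jucaozwopbx (ins j @1)
  jucaozwopbx → jucaozopbx (del w @7)
  jucaozopbx → jucaozypbx (sub o→y @7)
  jucaozypbx → jucaozyubx (sub p→u @8)
  jucaozyubx → jucaozyurx (sub b→r @9)
Edit distance = 5.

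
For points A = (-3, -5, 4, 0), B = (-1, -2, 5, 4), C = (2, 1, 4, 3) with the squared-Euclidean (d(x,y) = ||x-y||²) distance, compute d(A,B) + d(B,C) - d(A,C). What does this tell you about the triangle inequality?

d(A,B) = 2² + 3² + 1² + 4² = 30, d(B,C) = 3² + 3² + 1² + 1² = 20, d(A,C) = 5² + 6² + 0² + 3² = 70.
d(A,B) + d(B,C) - d(A,C) = 30 + 20 - 70 = 50 - 70 = -20. This is < 0, so the triangle inequality FAILS for these points (squared-Euclidean is not a metric).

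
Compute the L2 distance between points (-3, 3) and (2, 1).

(Σ|x_i - y_i|^2)^(1/2) = (|-3 - 2|^2 + |3 - 1|^2)^(1/2)
= (5^2 + 2^2)^(1/2) = (25 + 4)^(1/2) = (29)^(1/2) ≈ 5.3852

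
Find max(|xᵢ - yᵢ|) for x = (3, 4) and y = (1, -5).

max(|x_i - y_i|) = max(|3 - 1|, |4 - (-5)|) = max(2, 9) = 9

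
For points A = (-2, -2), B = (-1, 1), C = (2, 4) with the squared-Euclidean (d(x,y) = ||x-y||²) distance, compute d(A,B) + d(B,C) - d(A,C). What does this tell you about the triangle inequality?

d(A,B) = 1² + 3² = 10, d(B,C) = 3² + 3² = 18, d(A,C) = 4² + 6² = 52.
d(A,B) + d(B,C) - d(A,C) = 10 + 18 - 52 = 28 - 52 = -24. This is < 0, so the triangle inequality FAILS for these points (squared-Euclidean is not a metric).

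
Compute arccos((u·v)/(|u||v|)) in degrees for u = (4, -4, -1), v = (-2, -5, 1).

With u = (4, -4, -1), v = (-2, -5, 1):
u·v = 4·(-2) + (-4)·(-5) + (-1)·1 = (-8) + 20 + (-1) = 11.
|u| = √(4² + (-4)² + (-1)²) = √33, |v| = √((-2)² + (-5)² + 1²) = √30, so |u||v| = √(33·30) = √990.
cos θ = (u·v)/(|u||v|) = 11/√990 ≈ 0.349603
θ = arccos(0.349603) ≈ 69.54°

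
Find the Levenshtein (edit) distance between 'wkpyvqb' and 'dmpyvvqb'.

Let D[i][j] be the edit distance between the first i characters of 'wkpyvqb' and the first j characters of 'dmpyvvqb', with D[i][0] = i, D[0][j] = j, and D[i][j] = D[i-1][j-1] if the characters match, else 1 + min(D[i-1][j], D[i][j-1], D[i-1][j-1]). Filling the table (rows: prefixes of 'wkpyvqb', columns: prefixes of 'dmpyvvqb'):
     ε  d  m  p  y  v  v  q  b
  ε  0  1  2  3  4  5  6  7  8
  w  1  1  2  3  4  5  6  7  8
  k  2  2  2  3  4  5  6  7  8
  p  3  3  3  2  3  4  5  6  7
  y  4  4  4  3  2  3  4  5  6
  v  5  5  5  4  3  2  3  4  5
  q  6  6  6  5  4  3  3  3  4
  b  7  7  7  6  5  4  4  4  3
The bottom-right entry gives D[7][8] = 3, so no sequence of fewer than 3 edits works. Backtracking through the table gives one optimal edit sequence (3 edits):
  wkpyvqb → dkpyvqb (sub w→d @1)
  dkpyvqb → dmpyvqb (sub k→m @2)
  dmpyvqb → dmpyvvqb (ins v @5)
Edit distance = 3.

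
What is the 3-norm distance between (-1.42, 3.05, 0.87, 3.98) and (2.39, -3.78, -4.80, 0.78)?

(Σ|x_i - y_i|^3)^(1/3) = (|-1.42 - 2.39|^3 + |3.05 - (-3.78)|^3 + |0.87 - (-4.8)|^3 + |3.98 - 0.78|^3)^(1/3)
= (3.81^3 + 6.83^3 + 5.67^3 + 3.2^3)^(1/3) ≈ (55.3063 + 318.612 + 182.2843 + 32.768)^(1/3) = (588.9706)^(1/3) ≈ 8.3823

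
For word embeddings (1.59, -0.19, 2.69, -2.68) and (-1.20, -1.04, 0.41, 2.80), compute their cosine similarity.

With u = (1.59, -0.19, 2.69, -2.68), v = (-1.20, -1.04, 0.41, 2.80):
u·v = 1.59·(-1.2) + (-0.19)·(-1.04) + 2.69·0.41 + (-2.68)·2.8 = (-1.908) + 0.1976 + 1.1029 + (-7.504) = -8.1115.
|u| = √(1.59² + (-0.19)² + 2.69² + (-2.68)²) = √(2.5281 + 0.0361 + 7.2361 + 7.1824) = √16.9827, |v| = √((-1.2)² + (-1.04)² + 0.41² + 2.8²) = √(1.44 + 1.0816 + 0.1681 + 7.84) = √10.5297.
cos θ = (u·v)/(|u||v|) = -8.1115/(√16.9827·√10.5297) ≈ -0.6066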